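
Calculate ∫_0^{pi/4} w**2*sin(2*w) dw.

-1/4 + pi/8

Integrate by parts twice (u = w^2, dv = sin(2*w) dw).
An antiderivative is F(w) = -w**2*cos(2*w)/2 + w*sin(2*w)/2 + cos(2*w)/4.
Then F(pi/4) - F(0) = (pi/8) - (1/4) = -1/4 + pi/8.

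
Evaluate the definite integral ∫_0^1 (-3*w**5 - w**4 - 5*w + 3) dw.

-1/5

By the power rule, an antiderivative is F(w) = -w**6/2 - w**5/5 - 5*w**2/2 + 3*w.
Then F(1) - F(0) = (-1/5) - (0) = -1/5.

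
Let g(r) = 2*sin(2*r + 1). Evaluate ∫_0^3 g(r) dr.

Let u = 2*r + 1, so du = 2 dr. When r = 0, u = 1; when r = 3, u = 7.
The integral becomes ∫ sin(u) du from 1 to 7, with antiderivative -cos(u).
Back in r: F(r) = -cos(2*r + 1).
Then F(3) - F(0) = (-cos(7)) - (-cos(1)) = -cos(7) + cos(1).

-cos(7) + cos(1)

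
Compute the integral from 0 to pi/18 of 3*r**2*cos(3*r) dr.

-1/9 + pi**2/648 + sqrt(3)*pi/54

Integrate by parts twice (u = r^2, dv = 3*cos(3*r) dr).
An antiderivative is F(r) = r**2*sin(3*r) + 2*r*cos(3*r)/3 - 2*sin(3*r)/9.
Then F(pi/18) - F(0) = (-1/9 + pi**2/648 + sqrt(3)*pi/54) - (0) = -1/9 + pi**2/648 + sqrt(3)*pi/54.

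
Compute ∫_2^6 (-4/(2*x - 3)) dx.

An antiderivative is F(x) = -2*log(2*x - 3).
Then F(6) - F(2) = (-log(81)) - (0) = -log(81).

-log(81)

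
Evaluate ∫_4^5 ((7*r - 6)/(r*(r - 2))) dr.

Factor the denominator: r**2 - 2*r = r(r - 2).
Partial fractions: (7*r - 6)/(r*(r - 2)) = 3/r + 4/(r - 2).
An antiderivative is F(r) = 3*log(r) + 4*log(r - 2).
Then F(5) - F(4) = (4*log(3) + 3*log(5)) - (10*log(2)) = -10*log(2) + 4*log(3) + 3*log(5).

-10*log(2) + 4*log(3) + 3*log(5)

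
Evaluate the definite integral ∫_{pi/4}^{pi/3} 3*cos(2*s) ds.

An antiderivative is F(s) = 3*sin(2*s)/2.
Then F(pi/3) - F(pi/4) = (3*sqrt(3)/4) - (3/2) = -3/2 + 3*sqrt(3)/4.

-3/2 + 3*sqrt(3)/4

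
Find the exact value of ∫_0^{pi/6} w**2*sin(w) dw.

Integrate by parts twice (u = w^2, dv = sin(w) dw).
An antiderivative is F(w) = -w**2*cos(w) + 2*w*sin(w) + 2*cos(w).
Then F(pi/6) - F(0) = (-sqrt(3)*pi**2/72 + pi/6 + sqrt(3)) - (2) = -2 - sqrt(3)*pi**2/72 + pi/6 + sqrt(3).

-2 - sqrt(3)*pi**2/72 + pi/6 + sqrt(3)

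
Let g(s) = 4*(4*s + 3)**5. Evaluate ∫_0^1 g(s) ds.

58460/3

Let u = 4*s + 3, so du = 4 ds. When s = 0, u = 3; when s = 1, u = 7.
The integral becomes ∫ u**5 du from 3 to 7, with antiderivative u**6/6.
Back in s: F(s) = (4*s + 3)**6/6.
Then F(1) - F(0) = (117649/6) - (243/2) = 58460/3.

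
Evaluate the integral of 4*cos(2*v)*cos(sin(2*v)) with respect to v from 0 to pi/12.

2*sin(1/2)

Let u = sin(2*v), so du = 2*cos(2*v) dv. When v = 0, u = 0; when v = pi/12, u = 1/2.
The integral becomes 2·∫ cos(u) du from 0 to 1/2, with antiderivative 2*sin(u).
Back in v: F(v) = 2*sin(sin(2*v)).
Then F(pi/12) - F(0) = (2*sin(1/2)) - (0) = 2*sin(1/2).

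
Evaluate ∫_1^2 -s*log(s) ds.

3/4 - log(4)

Integrate by parts once (u = ln s, dv = -s ds).
An antiderivative is F(s) = -s**2*(2*log(s) - 1)/4.
Then F(2) - F(1) = (1 - log(4)) - (1/4) = 3/4 - log(4).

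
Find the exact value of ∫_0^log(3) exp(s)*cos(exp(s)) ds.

-sin(1) + sin(3)

Let u = exp(s), so du = exp(s) ds. When s = 0, u = 1; when s = log(3), u = 3.
The integral becomes ∫ cos(u) du from 1 to 3, with antiderivative sin(u).
Back in s: F(s) = sin(exp(s)).
Then F(log(3)) - F(0) = (sin(3)) - (sin(1)) = -sin(1) + sin(3).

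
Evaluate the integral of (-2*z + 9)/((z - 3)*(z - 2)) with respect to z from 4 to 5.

Factor the denominator: z**2 - 5*z + 6 = (z - 2)(z - 3).
Partial fractions: (-2*z + 9)/((z - 3)*(z - 2)) = -5/(z - 2) + 3/(z - 3).
An antiderivative is F(z) = 3*log(z - 3) - 5*log(z - 2).
Then F(5) - F(4) = (-5*log(3) + 3*log(2)) - (-log(32)) = -5*log(3) + 8*log(2).

-5*log(3) + 8*log(2)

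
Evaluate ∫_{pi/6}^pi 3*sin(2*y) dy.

An antiderivative is F(y) = -3*cos(2*y)/2.
Then F(pi) - F(pi/6) = (-3/2) - (-3/4) = -3/4.

-3/4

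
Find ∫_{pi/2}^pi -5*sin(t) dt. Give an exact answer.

An antiderivative is F(t) = 5*cos(t).
Then F(pi) - F(pi/2) = (-5) - (0) = -5.

-5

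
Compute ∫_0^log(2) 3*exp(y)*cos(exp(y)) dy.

Let u = exp(y), so du = exp(y) dy. When y = 0, u = 1; when y = log(2), u = 2.
The integral becomes 3·∫ cos(u) du from 1 to 2, with antiderivative 3*sin(u).
Back in y: F(y) = 3*sin(exp(y)).
Then F(log(2)) - F(0) = (3*sin(2)) - (3*sin(1)) = -3*sin(1) + 3*sin(2).

-3*sin(1) + 3*sin(2)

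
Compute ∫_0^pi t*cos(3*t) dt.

-2/9

Integrate by parts once (u = t, dv = cos(3*t) dt).
An antiderivative is F(t) = t*sin(3*t)/3 + cos(3*t)/9.
Then F(pi) - F(0) = (-1/9) - (1/9) = -2/9.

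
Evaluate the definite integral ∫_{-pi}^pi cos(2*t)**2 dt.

Use the identity cos^2(2*t) = (1 + cos(4*t))/2.
An antiderivative is F(t) = t/2 + sin(4*t)/8.
Then F(pi) - F(-pi) = (pi/2) - (-pi/2) = pi.

pi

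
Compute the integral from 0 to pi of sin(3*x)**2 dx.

pi/2

Use the identity sin^2(3*x) = (1 - cos(6*x))/2.
An antiderivative is F(x) = x/2 - sin(6*x)/12.
Then F(pi) - F(0) = (pi/2) - (0) = pi/2.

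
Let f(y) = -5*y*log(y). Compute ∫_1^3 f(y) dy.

Integrate by parts once (u = ln y, dv = -5*y dy).
An antiderivative is F(y) = -5*y**2*(2*log(y) - 1)/4.
Then F(3) - F(1) = (45/4 - 45*log(3)/2) - (5/4) = 10 - 45*log(3)/2.

10 - 45*log(3)/2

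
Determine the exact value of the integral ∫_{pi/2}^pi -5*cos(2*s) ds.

An antiderivative is F(s) = -5*sin(2*s)/2.
Then F(pi) - F(pi/2) = (0) - (0) = 0.

0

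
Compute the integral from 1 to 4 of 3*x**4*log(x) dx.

Integrate by parts once (u = ln x, dv = 3*x**4 dx).
An antiderivative is F(x) = 3*x**5*(5*log(x) - 1)/25.
Then F(4) - F(1) = (-3072/25 + 6144*log(2)/5) - (-3/25) = -3069/25 + 6144*log(2)/5.

-3069/25 + 6144*log(2)/5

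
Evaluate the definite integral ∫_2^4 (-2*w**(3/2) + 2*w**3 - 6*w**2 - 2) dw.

By the power rule, an antiderivative is F(w) = -4*w**(5/2)/5 + w**4/2 - 2*w**3 - 2*w.
Then F(4) - F(2) = (-168/5) - (-12 - 16*sqrt(2)/5) = -108/5 + 16*sqrt(2)/5.

-108/5 + 16*sqrt(2)/5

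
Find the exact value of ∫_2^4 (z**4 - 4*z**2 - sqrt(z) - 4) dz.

By the power rule, an antiderivative is F(z) = z**5/5 - 2*z**(3/2)/3 - 4*z**3/3 - 4*z.
Then F(4) - F(2) = (1472/15) - (-184/15 - 4*sqrt(2)/3) = 4*sqrt(2)/3 + 552/5.

4*sqrt(2)/3 + 552/5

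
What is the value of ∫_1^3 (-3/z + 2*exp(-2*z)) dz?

An antiderivative is F(z) = -3*log(z) - exp(-2*z).
Then F(3) - F(1) = (-3*log(3) - exp(-6)) - (-exp(-2)) = -3*log(3) - exp(-6) + exp(-2).

-3*log(3) - exp(-6) + exp(-2)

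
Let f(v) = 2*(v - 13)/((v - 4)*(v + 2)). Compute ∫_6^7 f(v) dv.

-12*log(2) + 7*log(3)

Factor the denominator: v**2 - 2*v - 8 = (v + 2)(v - 4).
Partial fractions: 2*(v - 13)/((v - 4)*(v + 2)) = 5/(v + 2) - 3/(v - 4).
An antiderivative is F(v) = -3*log(v - 4) + 5*log(v + 2).
Then F(7) - F(6) = (7*log(3)) - (12*log(2)) = -12*log(2) + 7*log(3).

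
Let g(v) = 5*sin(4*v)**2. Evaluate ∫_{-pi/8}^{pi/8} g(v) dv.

5*pi/8

Use the identity sin^2(4*v) = (1 - cos(8*v))/2.
An antiderivative is F(v) = 5*v/2 - 5*sin(8*v)/16.
Then F(pi/8) - F(-pi/8) = (5*pi/16) - (-5*pi/16) = 5*pi/8.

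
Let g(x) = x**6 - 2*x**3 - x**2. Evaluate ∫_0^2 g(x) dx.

160/21

By the power rule, an antiderivative is F(x) = x**7/7 - x**4/2 - x**3/3.
Then F(2) - F(0) = (160/21) - (0) = 160/21.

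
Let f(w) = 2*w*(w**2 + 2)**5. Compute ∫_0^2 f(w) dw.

23296/3

Let u = w**2 + 2, so du = 2*w dw. When w = 0, u = 2; when w = 2, u = 6.
The integral becomes ∫ u**5 du from 2 to 6, with antiderivative u**6/6.
Back in w: F(w) = (w**2 + 2)**6/6.
Then F(2) - F(0) = (7776) - (32/3) = 23296/3.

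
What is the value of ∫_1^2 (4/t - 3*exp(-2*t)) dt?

-3*exp(-2)/2 + 3*exp(-4)/2 + 4*log(2)

An antiderivative is F(t) = 4*log(t) + 3*exp(-2*t)/2.
Then F(2) - F(1) = (3*exp(-4)/2 + 4*log(2)) - (3*exp(-2)/2) = -3*exp(-2)/2 + 3*exp(-4)/2 + 4*log(2).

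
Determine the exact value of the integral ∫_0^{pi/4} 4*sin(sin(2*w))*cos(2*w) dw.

2 - 2*cos(1)

Let u = sin(2*w), so du = 2*cos(2*w) dw. When w = 0, u = 0; when w = pi/4, u = 1.
The integral becomes 2·∫ sin(u) du from 0 to 1, with antiderivative -2*cos(u).
Back in w: F(w) = -2*cos(sin(2*w)).
Then F(pi/4) - F(0) = (-2*cos(1)) - (-2) = 2 - 2*cos(1).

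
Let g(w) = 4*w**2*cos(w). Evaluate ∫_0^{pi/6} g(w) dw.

-4 + pi**2/18 + 2*sqrt(3)*pi/3

Integrate by parts twice (u = w^2, dv = 4*cos(w) dw).
An antiderivative is F(w) = 4*w**2*sin(w) + 8*w*cos(w) - 8*sin(w).
Then F(pi/6) - F(0) = (-4 + pi**2/18 + 2*sqrt(3)*pi/3) - (0) = -4 + pi**2/18 + 2*sqrt(3)*pi/3.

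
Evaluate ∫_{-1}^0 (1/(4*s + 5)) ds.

log(5)/4

An antiderivative is F(s) = log(4*s + 5)/4.
Then F(0) - F(-1) = (log(5)/4) - (0) = log(5)/4.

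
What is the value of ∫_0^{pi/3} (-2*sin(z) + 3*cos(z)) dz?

An antiderivative is F(z) = 3*sin(z) + 2*cos(z).
Then F(pi/3) - F(0) = (1 + 3*sqrt(3)/2) - (2) = -1 + 3*sqrt(3)/2.

-1 + 3*sqrt(3)/2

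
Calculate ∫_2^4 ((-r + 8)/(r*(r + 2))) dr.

Factor the denominator: r**2 + 2*r = (r + 2)r.
Partial fractions: (-r + 8)/(r*(r + 2)) = -5/(r + 2) + 4/r.
An antiderivative is F(r) = 4*log(r) - 5*log(r + 2).
Then F(4) - F(2) = (-5*log(3) + 3*log(2)) - (-log(64)) = -5*log(3) + 9*log(2).

-5*log(3) + 9*log(2)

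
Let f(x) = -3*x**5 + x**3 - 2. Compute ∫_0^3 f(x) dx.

By the power rule, an antiderivative is F(x) = -x**6/2 + x**4/4 - 2*x.
Then F(3) - F(0) = (-1401/4) - (0) = -1401/4.

-1401/4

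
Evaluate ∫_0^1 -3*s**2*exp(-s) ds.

Integrate by parts twice (u = s^2, dv = -3*exp(-s) ds).
An antiderivative is F(s) = (3*s**2 + 6*s + 6)*exp(-s).
Then F(1) - F(0) = (15*exp(-1)) - (6) = -6 + 15*exp(-1).

-6 + 15*exp(-1)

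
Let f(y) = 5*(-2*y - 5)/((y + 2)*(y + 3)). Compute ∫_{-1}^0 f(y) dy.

Factor the denominator: y**2 + 5*y + 6 = (y + 3)(y + 2).
Partial fractions: 5*(-2*y - 5)/((y + 2)*(y + 3)) = -5/(y + 3) - 5/(y + 2).
An antiderivative is F(y) = -5*log(y + 2) - 5*log(y + 3).
Then F(0) - F(-1) = (-5*log(3) - 5*log(2)) - (-log(32)) = -5*log(3).

-5*log(3)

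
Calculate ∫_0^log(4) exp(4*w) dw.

255/4

Let u = exp(w), so du = exp(w) dw. When w = 0, u = 1; when w = log(4), u = 4.
The integral becomes ∫ u**3 du from 1 to 4, with antiderivative u**4/4.
Back in w: F(w) = exp(4*w)/4.
Then F(log(4)) - F(0) = (64) - (1/4) = 255/4.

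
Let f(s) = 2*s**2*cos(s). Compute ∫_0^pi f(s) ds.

-4*pi

Integrate by parts twice (u = s^2, dv = 2*cos(s) ds).
An antiderivative is F(s) = 2*s**2*sin(s) + 4*s*cos(s) - 4*sin(s).
Then F(pi) - F(0) = (-4*pi) - (0) = -4*pi.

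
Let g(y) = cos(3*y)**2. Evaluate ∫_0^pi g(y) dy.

pi/2

Use the identity cos^2(3*y) = (1 + cos(6*y))/2.
An antiderivative is F(y) = y/2 + sin(6*y)/12.
Then F(pi) - F(0) = (pi/2) - (0) = pi/2.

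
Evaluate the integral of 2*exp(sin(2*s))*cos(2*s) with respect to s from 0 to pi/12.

-1 + exp(1/2)

Let u = sin(2*s), so du = 2*cos(2*s) ds. When s = 0, u = 0; when s = pi/12, u = 1/2.
The integral becomes ∫ exp(u) du from 0 to 1/2, with antiderivative exp(u).
Back in s: F(s) = exp(sin(2*s)).
Then F(pi/12) - F(0) = (exp(1/2)) - (1) = -1 + exp(1/2).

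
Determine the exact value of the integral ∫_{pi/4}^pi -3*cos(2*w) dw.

An antiderivative is F(w) = -3*sin(2*w)/2.
Then F(pi) - F(pi/4) = (0) - (-3/2) = 3/2.

3/2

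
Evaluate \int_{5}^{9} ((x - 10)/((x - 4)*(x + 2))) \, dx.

Factor the denominator: x**2 - 2*x - 8 = (x + 2)(x - 4).
Partial fractions: (x - 10)/((x - 4)*(x + 2)) = 2/(x + 2) - 1/(x - 4).
An antiderivative is F(x) = -log(x - 4) + 2*log(x + 2).
Then F(9) - F(5) = (-log(5) + 2*log(11)) - (log(49)) = -2*log(7) - log(5) + 2*log(11).

-2*log(7) - log(5) + 2*log(11)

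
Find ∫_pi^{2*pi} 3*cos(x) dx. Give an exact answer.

An antiderivative is F(x) = 3*sin(x).
Then F(2*pi) - F(pi) = (0) - (0) = 0.

0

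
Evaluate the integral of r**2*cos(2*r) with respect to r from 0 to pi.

pi/2

Integrate by parts twice (u = r^2, dv = cos(2*r) dr).
An antiderivative is F(r) = r**2*sin(2*r)/2 + r*cos(2*r)/2 - sin(2*r)/4.
Then F(pi) - F(0) = (pi/2) - (0) = pi/2.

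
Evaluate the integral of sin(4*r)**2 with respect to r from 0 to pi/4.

pi/8

Use the identity sin^2(4*r) = (1 - cos(8*r))/2.
An antiderivative is F(r) = r/2 - sin(8*r)/16.
Then F(pi/4) - F(0) = (pi/8) - (0) = pi/8.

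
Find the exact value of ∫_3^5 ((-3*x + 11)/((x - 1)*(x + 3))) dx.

Factor the denominator: x**2 + 2*x - 3 = (x + 3)(x - 1).
Partial fractions: (-3*x + 11)/((x - 1)*(x + 3)) = -5/(x + 3) + 2/(x - 1).
An antiderivative is F(x) = 2*log(x - 1) - 5*log(x + 3).
Then F(5) - F(3) = (-11*log(2)) - (-5*log(3) - 3*log(2)) = -8*log(2) + 5*log(3).

-8*log(2) + 5*log(3)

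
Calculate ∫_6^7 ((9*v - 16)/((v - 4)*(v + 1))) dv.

-5*log(7) + 4*log(3) + 11*log(2)

Factor the denominator: v**2 - 3*v - 4 = (v + 1)(v - 4).
Partial fractions: (9*v - 16)/((v - 4)*(v + 1)) = 5/(v + 1) + 4/(v - 4).
An antiderivative is F(v) = 4*log(v - 4) + 5*log(v + 1).
Then F(7) - F(6) = (4*log(3) + 15*log(2)) - (4*log(2) + 5*log(7)) = -5*log(7) + 4*log(3) + 11*log(2).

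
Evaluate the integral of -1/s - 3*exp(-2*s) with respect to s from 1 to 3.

An antiderivative is F(s) = -log(s) + 3*exp(-2*s)/2.
Then F(3) - F(1) = (-log(3) + 3*exp(-6)/2) - (3*exp(-2)/2) = -log(3) - 3*exp(-2)/2 + 3*exp(-6)/2.

-log(3) - 3*exp(-2)/2 + 3*exp(-6)/2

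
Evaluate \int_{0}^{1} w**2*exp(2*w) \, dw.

-1/4 + exp(2)/4

Integrate by parts twice (u = w^2, dv = exp(2*w) dw).
An antiderivative is F(w) = (2*w**2 - 2*w + 1)*exp(2*w)/4.
Then F(1) - F(0) = (exp(2)/4) - (1/4) = -1/4 + exp(2)/4.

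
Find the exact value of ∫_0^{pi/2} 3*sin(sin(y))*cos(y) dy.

Let u = sin(y), so du = cos(y) dy. When y = 0, u = 0; when y = pi/2, u = 1.
The integral becomes 3·∫ sin(u) du from 0 to 1, with antiderivative -3*cos(u).
Back in y: F(y) = -3*cos(sin(y)).
Then F(pi/2) - F(0) = (-3*cos(1)) - (-3) = 3 - 3*cos(1).

3 - 3*cos(1)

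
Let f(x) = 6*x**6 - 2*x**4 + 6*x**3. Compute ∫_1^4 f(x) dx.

981111/70

By the power rule, an antiderivative is F(x) = 6*x**7/7 - 2*x**5/5 + 3*x**4/2.
Then F(4) - F(1) = (490624/35) - (137/70) = 981111/70.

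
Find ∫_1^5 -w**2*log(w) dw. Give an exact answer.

124/9 - 125*log(5)/3

Integrate by parts once (u = ln w, dv = -w**2 dw).
An antiderivative is F(w) = -w**3*(3*log(w) - 1)/9.
Then F(5) - F(1) = (125/9 - 125*log(5)/3) - (1/9) = 124/9 - 125*log(5)/3.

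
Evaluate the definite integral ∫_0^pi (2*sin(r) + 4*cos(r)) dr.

4

An antiderivative is F(r) = 4*sin(r) - 2*cos(r).
Then F(pi) - F(0) = (2) - (-2) = 4.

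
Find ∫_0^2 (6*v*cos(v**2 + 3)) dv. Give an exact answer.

Let u = v**2 + 3, so du = 2*v dv. When v = 0, u = 3; when v = 2, u = 7.
The integral becomes 3·∫ cos(u) du from 3 to 7, with antiderivative 3*sin(u).
Back in v: F(v) = 3*sin(v**2 + 3).
Then F(2) - F(0) = (3*sin(7)) - (3*sin(3)) = -3*sin(3) + 3*sin(7).

-3*sin(3) + 3*sin(7)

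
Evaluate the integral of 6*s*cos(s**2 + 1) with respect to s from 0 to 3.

Let u = s**2 + 1, so du = 2*s ds. When s = 0, u = 1; when s = 3, u = 10.
The integral becomes 3·∫ cos(u) du from 1 to 10, with antiderivative 3*sin(u).
Back in s: F(s) = 3*sin(s**2 + 1).
Then F(3) - F(0) = (3*sin(10)) - (3*sin(1)) = -3*sin(1) + 3*sin(10).

-3*sin(1) + 3*sin(10)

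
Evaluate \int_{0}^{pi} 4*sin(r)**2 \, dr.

2*pi

Use the identity sin^2(r) = (1 - cos(2*r))/2.
An antiderivative is F(r) = 2*r - sin(2*r).
Then F(pi) - F(0) = (2*pi) - (0) = 2*pi.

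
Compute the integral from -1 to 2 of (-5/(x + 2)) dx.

-10*log(2)

An antiderivative is F(x) = -5*log(x + 2).
Then F(2) - F(-1) = (-10*log(2)) - (0) = -10*log(2).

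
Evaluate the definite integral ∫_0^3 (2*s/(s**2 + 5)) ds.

log(14/5)

Let u = s**2 + 5, so du = 2*s ds. When s = 0, u = 5; when s = 3, u = 14.
The integral becomes ∫ 1/u du from 5 to 14, with antiderivative log(u).
Back in s: F(s) = log(s**2 + 5).
Then F(3) - F(0) = (log(14)) - (log(5)) = log(14/5).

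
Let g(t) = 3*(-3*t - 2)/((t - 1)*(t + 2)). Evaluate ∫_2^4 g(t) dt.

Factor the denominator: t**2 + t - 2 = (t + 2)(t - 1).
Partial fractions: 3*(-3*t - 2)/((t - 1)*(t + 2)) = -4/(t + 2) - 5/(t - 1).
An antiderivative is F(t) = -5*log(t - 1) - 4*log(t + 2).
Then F(4) - F(2) = (-9*log(3) - 4*log(2)) - (-8*log(2)) = -9*log(3) + 4*log(2).

-9*log(3) + 4*log(2)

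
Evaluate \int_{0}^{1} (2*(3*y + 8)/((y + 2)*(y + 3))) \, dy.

log(9)

Factor the denominator: y**2 + 5*y + 6 = (y + 3)(y + 2).
Partial fractions: 2*(3*y + 8)/((y + 2)*(y + 3)) = 2/(y + 3) + 4/(y + 2).
An antiderivative is F(y) = 4*log(y + 2) + 2*log(y + 3).
Then F(1) - F(0) = (4*log(2) + 4*log(3)) - (2*log(3) + 4*log(2)) = log(9).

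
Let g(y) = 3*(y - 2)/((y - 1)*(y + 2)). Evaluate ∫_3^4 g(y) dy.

-4*log(5) + 3*log(3) + 5*log(2)

Factor the denominator: y**2 + y - 2 = (y + 2)(y - 1).
Partial fractions: 3*(y - 2)/((y - 1)*(y + 2)) = 4/(y + 2) - 1/(y - 1).
An antiderivative is F(y) = -log(y - 1) + 4*log(y + 2).
Then F(4) - F(3) = (4*log(2) + 3*log(3)) - (-log(2) + 4*log(5)) = -4*log(5) + 3*log(3) + 5*log(2).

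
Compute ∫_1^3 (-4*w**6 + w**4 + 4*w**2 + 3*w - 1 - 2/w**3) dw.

By the power rule, an antiderivative is F(w) = -4*w**7/7 + w**5/5 + 4*w**3/3 + 3*w**2/2 - w + w**(-2).
Then F(3) - F(1) = (-727337/630) - (517/210) = -364444/315.

-364444/315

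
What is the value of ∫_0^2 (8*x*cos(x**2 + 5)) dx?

Let u = x**2 + 5, so du = 2*x dx. When x = 0, u = 5; when x = 2, u = 9.
The integral becomes 4·∫ cos(u) du from 5 to 9, with antiderivative 4*sin(u).
Back in x: F(x) = 4*sin(x**2 + 5).
Then F(2) - F(0) = (4*sin(9)) - (4*sin(5)) = 4*sin(9) - 4*sin(5).

4*sin(9) - 4*sin(5)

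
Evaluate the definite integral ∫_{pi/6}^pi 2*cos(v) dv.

An antiderivative is F(v) = 2*sin(v).
Then F(pi) - F(pi/6) = (0) - (1) = -1.

-1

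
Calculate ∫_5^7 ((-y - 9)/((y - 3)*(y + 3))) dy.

log(5/16)

Factor the denominator: y**2 - 9 = (y + 3)(y - 3).
Partial fractions: (-y - 9)/((y - 3)*(y + 3)) = 1/(y + 3) - 2/(y - 3).
An antiderivative is F(y) = -2*log(y - 3) + log(y + 3).
Then F(7) - F(5) = (log(5/8)) - (log(2)) = log(5/16).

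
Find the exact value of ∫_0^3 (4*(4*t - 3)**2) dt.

252

Let u = 4*t - 3, so du = 4 dt. When t = 0, u = -3; when t = 3, u = 9.
The integral becomes ∫ u**2 du from -3 to 9, with antiderivative u**3/3.
Back in t: F(t) = (4*t - 3)**3/3.
Then F(3) - F(0) = (243) - (-9) = 252.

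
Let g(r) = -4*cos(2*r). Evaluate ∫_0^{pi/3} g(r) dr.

-sqrt(3)

An antiderivative is F(r) = -2*sin(2*r).
Then F(pi/3) - F(0) = (-sqrt(3)) - (0) = -sqrt(3).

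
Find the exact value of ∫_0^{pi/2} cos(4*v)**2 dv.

pi/4

Use the identity cos^2(4*v) = (1 + cos(8*v))/2.
An antiderivative is F(v) = v/2 + sin(8*v)/16.
Then F(pi/2) - F(0) = (pi/4) - (0) = pi/4.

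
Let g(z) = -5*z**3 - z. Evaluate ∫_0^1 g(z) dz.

By the power rule, an antiderivative is F(z) = -5*z**4/4 - z**2/2.
Then F(1) - F(0) = (-7/4) - (0) = -7/4.

-7/4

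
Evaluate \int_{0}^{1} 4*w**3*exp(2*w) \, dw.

3/2 + exp(2)/2

Integrate by parts 3 times (u = w^3, dv = 4*exp(2*w) dw).
An antiderivative is F(w) = (4*w**3 - 6*w**2 + 6*w - 3)*exp(2*w)/2.
Then F(1) - F(0) = (exp(2)/2) - (-3/2) = 3/2 + exp(2)/2.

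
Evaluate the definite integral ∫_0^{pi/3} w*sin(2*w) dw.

Integrate by parts once (u = w, dv = sin(2*w) dw).
An antiderivative is F(w) = -w*cos(2*w)/2 + sin(2*w)/4.
Then F(pi/3) - F(0) = (sqrt(3)/8 + pi/12) - (0) = sqrt(3)/8 + pi/12.

sqrt(3)/8 + pi/12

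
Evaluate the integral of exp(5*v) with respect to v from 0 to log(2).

Let u = exp(v), so du = exp(v) dv. When v = 0, u = 1; when v = log(2), u = 2.
The integral becomes ∫ u**4 du from 1 to 2, with antiderivative u**5/5.
Back in v: F(v) = exp(5*v)/5.
Then F(log(2)) - F(0) = (32/5) - (1/5) = 31/5.

31/5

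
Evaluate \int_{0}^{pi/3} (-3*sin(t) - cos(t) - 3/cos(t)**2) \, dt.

An antiderivative is F(t) = -sin(t) + 3*cos(t) - 3*tan(t).
Then F(pi/3) - F(0) = (3/2 - 7*sqrt(3)/2) - (3) = -7*sqrt(3)/2 - 3/2.

-7*sqrt(3)/2 - 3/2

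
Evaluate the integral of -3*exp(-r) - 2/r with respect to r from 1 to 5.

-2*log(5) - 3*exp(-1) + 3*exp(-5)

An antiderivative is F(r) = -2*log(r) + 3*exp(-r).
Then F(5) - F(1) = (-2*log(5) + 3*exp(-5)) - (3*exp(-1)) = -2*log(5) - 3*exp(-1) + 3*exp(-5).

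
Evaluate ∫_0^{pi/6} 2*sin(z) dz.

2 - sqrt(3)

An antiderivative is F(z) = -2*cos(z).
Then F(pi/6) - F(0) = (-sqrt(3)) - (-2) = 2 - sqrt(3).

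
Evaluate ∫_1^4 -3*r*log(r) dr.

45/4 - 48*log(2)

Integrate by parts once (u = ln r, dv = -3*r dr).
An antiderivative is F(r) = -3*r**2*(2*log(r) - 1)/4.
Then F(4) - F(1) = (12 - 48*log(2)) - (3/4) = 45/4 - 48*log(2).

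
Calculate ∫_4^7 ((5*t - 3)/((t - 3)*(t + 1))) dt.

-2*log(5) + 12*log(2)

Factor the denominator: t**2 - 2*t - 3 = (t + 1)(t - 3).
Partial fractions: (5*t - 3)/((t - 3)*(t + 1)) = 2/(t + 1) + 3/(t - 3).
An antiderivative is F(t) = 3*log(t - 3) + 2*log(t + 1).
Then F(7) - F(4) = (12*log(2)) - (log(25)) = -2*log(5) + 12*log(2).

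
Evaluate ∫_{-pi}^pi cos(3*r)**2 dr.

Use the identity cos^2(3*r) = (1 + cos(6*r))/2.
An antiderivative is F(r) = r/2 + sin(6*r)/12.
Then F(pi) - F(-pi) = (pi/2) - (-pi/2) = pi.

pi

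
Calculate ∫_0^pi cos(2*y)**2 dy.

Use the identity cos^2(2*y) = (1 + cos(4*y))/2.
An antiderivative is F(y) = y/2 + sin(4*y)/8.
Then F(pi) - F(0) = (pi/2) - (0) = pi/2.

pi/2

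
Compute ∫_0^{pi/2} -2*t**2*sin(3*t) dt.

Integrate by parts twice (u = t^2, dv = -2*sin(3*t) dt).
An antiderivative is F(t) = 2*t**2*cos(3*t)/3 - 4*t*sin(3*t)/9 - 4*cos(3*t)/27.
Then F(pi/2) - F(0) = (2*pi/9) - (-4/27) = 4/27 + 2*pi/9.

4/27 + 2*pi/9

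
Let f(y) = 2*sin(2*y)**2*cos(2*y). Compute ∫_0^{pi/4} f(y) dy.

Let u = sin(2*y), so du = 2*cos(2*y) dy. When y = 0, u = 0; when y = pi/4, u = 1.
The integral becomes ∫ u**2 du from 0 to 1, with antiderivative u**3/3.
Back in y: F(y) = sin(2*y)**3/3.
Then F(pi/4) - F(0) = (1/3) - (0) = 1/3.

1/3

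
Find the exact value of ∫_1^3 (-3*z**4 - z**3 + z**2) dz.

-2348/15

By the power rule, an antiderivative is F(z) = -3*z**5/5 - z**4/4 + z**3/3.
Then F(3) - F(1) = (-3141/20) - (-31/60) = -2348/15.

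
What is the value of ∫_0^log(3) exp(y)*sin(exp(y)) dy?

Let u = exp(y), so du = exp(y) dy. When y = 0, u = 1; when y = log(3), u = 3.
The integral becomes ∫ sin(u) du from 1 to 3, with antiderivative -cos(u).
Back in y: F(y) = -cos(exp(y)).
Then F(log(3)) - F(0) = (-cos(3)) - (-cos(1)) = cos(1) - cos(3).

cos(1) - cos(3)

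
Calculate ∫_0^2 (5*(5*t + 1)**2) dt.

Let u = 5*t + 1, so du = 5 dt. When t = 0, u = 1; when t = 2, u = 11.
The integral becomes ∫ u**2 du from 1 to 11, with antiderivative u**3/3.
Back in t: F(t) = (5*t + 1)**3/3.
Then F(2) - F(0) = (1331/3) - (1/3) = 1330/3.

1330/3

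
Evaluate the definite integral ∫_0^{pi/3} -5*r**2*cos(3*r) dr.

Integrate by parts twice (u = r^2, dv = -5*cos(3*r) dr).
An antiderivative is F(r) = -5*r**2*sin(3*r)/3 - 10*r*cos(3*r)/9 + 10*sin(3*r)/27.
Then F(pi/3) - F(0) = (10*pi/27) - (0) = 10*pi/27.

10*pi/27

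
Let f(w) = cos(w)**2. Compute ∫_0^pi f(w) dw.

Use the identity cos^2(w) = (1 + cos(2*w))/2.
An antiderivative is F(w) = w/2 + sin(2*w)/4.
Then F(pi) - F(0) = (pi/2) - (0) = pi/2.

pi/2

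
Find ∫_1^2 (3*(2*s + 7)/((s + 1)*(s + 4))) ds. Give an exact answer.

-4*log(2) - log(5) + 6*log(3)

Factor the denominator: s**2 + 5*s + 4 = (s + 4)(s + 1).
Partial fractions: 3*(2*s + 7)/((s + 1)*(s + 4)) = 1/(s + 4) + 5/(s + 1).
An antiderivative is F(s) = 5*log(s + 1) + log(s + 4).
Then F(2) - F(1) = (log(2) + 6*log(3)) - (log(5) + 5*log(2)) = -4*log(2) - log(5) + 6*log(3).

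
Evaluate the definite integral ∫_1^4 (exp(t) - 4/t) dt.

-8*log(2) - exp(1) + exp(4)

An antiderivative is F(t) = exp(t) - 4*log(t).
Then F(4) - F(1) = (-8*log(2) + exp(4)) - (exp(1)) = -8*log(2) - exp(1) + exp(4).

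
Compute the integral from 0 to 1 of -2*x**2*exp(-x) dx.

Integrate by parts twice (u = x^2, dv = -2*exp(-x) dx).
An antiderivative is F(x) = (2*x**2 + 4*x + 4)*exp(-x).
Then F(1) - F(0) = (10*exp(-1)) - (4) = -4 + 10*exp(-1).

-4 + 10*exp(-1)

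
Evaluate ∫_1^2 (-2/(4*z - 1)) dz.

An antiderivative is F(z) = -log(4*z - 1)/2.
Then F(2) - F(1) = (-log(7)/2) - (-log(3)/2) = -log(7)/2 + log(3)/2.

-log(7)/2 + log(3)/2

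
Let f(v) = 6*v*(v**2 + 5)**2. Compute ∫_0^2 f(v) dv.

604

Let u = v**2 + 5, so du = 2*v dv. When v = 0, u = 5; when v = 2, u = 9.
The integral becomes 3·∫ u**2 du from 5 to 9, with antiderivative u**3.
Back in v: F(v) = (v**2 + 5)**3.
Then F(2) - F(0) = (729) - (125) = 604.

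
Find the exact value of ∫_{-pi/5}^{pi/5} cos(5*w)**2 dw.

Use the identity cos^2(5*w) = (1 + cos(10*w))/2.
An antiderivative is F(w) = w/2 + sin(10*w)/20.
Then F(pi/5) - F(-pi/5) = (pi/10) - (-pi/10) = pi/5.

pi/5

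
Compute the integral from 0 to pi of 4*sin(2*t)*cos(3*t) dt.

Use the identity sin(2*t)cos(3*t) = [sin(5*t) + sin(-t)]/2.
An antiderivative is F(t) = 2*cos(t) - 2*cos(5*t)/5.
Then F(pi) - F(0) = (-8/5) - (8/5) = -16/5.

-16/5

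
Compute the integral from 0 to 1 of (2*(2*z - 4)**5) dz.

-672

Let u = 2*z - 4, so du = 2 dz. When z = 0, u = -4; when z = 1, u = -2.
The integral becomes ∫ u**5 du from -4 to -2, with antiderivative u**6/6.
Back in z: F(z) = (2*z - 4)**6/6.
Then F(1) - F(0) = (32/3) - (2048/3) = -672.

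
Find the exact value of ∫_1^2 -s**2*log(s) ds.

Integrate by parts once (u = ln s, dv = -s**2 ds).
An antiderivative is F(s) = -s**3*(3*log(s) - 1)/9.
Then F(2) - F(1) = (8/9 - 8*log(2)/3) - (1/9) = 7/9 - 8*log(2)/3.

7/9 - 8*log(2)/3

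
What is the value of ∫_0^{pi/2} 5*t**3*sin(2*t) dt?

Integrate by parts 3 times (u = t^3, dv = 5*sin(2*t) dt).
An antiderivative is F(t) = -5*t**3*cos(2*t)/2 + 15*t**2*sin(2*t)/4 + 15*t*cos(2*t)/4 - 15*sin(2*t)/8.
Then F(pi/2) - F(0) = (5*pi*(-6 + pi**2)/16) - (0) = 5*pi*(-6 + pi**2)/16.

5*pi*(-6 + pi**2)/16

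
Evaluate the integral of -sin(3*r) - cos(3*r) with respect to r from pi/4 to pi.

-1/3 + sqrt(2)/3

An antiderivative is F(r) = -sin(3*r)/3 + cos(3*r)/3.
Then F(pi) - F(pi/4) = (-1/3) - (-sqrt(2)/3) = -1/3 + sqrt(2)/3.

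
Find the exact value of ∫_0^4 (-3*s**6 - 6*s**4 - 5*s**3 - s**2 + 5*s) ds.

-897944/105

By the power rule, an antiderivative is F(s) = -3*s**7/7 - 6*s**5/5 - 5*s**4/4 - s**3/3 + 5*s**2/2.
Then F(4) - F(0) = (-897944/105) - (0) = -897944/105.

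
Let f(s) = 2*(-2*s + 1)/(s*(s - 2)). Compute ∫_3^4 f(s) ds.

Factor the denominator: s**2 - 2*s = s(s - 2).
Partial fractions: 2*(-2*s + 1)/(s*(s - 2)) = -1/s - 3/(s - 2).
An antiderivative is F(s) = -log(s) - 3*log(s - 2).
Then F(4) - F(3) = (-log(32)) - (-log(3)) = log(3/32).

log(3/32)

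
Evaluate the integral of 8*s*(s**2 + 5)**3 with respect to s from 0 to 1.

Let u = s**2 + 5, so du = 2*s ds. When s = 0, u = 5; when s = 1, u = 6.
The integral becomes 4·∫ u**3 du from 5 to 6, with antiderivative u**4.
Back in s: F(s) = (s**2 + 5)**4.
Then F(1) - F(0) = (1296) - (625) = 671.

671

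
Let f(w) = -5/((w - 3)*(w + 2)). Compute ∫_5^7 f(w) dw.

log(9/14)

Factor the denominator: w**2 - w - 6 = (w + 2)(w - 3).
Partial fractions: -5/((w - 3)*(w + 2)) = 1/(w + 2) - 1/(w - 3).
An antiderivative is F(w) = -log(w - 3) + log(w + 2).
Then F(7) - F(5) = (log(9/4)) - (log(7/2)) = log(9/14).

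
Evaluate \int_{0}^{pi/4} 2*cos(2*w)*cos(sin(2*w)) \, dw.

Let u = sin(2*w), so du = 2*cos(2*w) dw. When w = 0, u = 0; when w = pi/4, u = 1.
The integral becomes ∫ cos(u) du from 0 to 1, with antiderivative sin(u).
Back in w: F(w) = sin(sin(2*w)).
Then F(pi/4) - F(0) = (sin(1)) - (0) = sin(1).

sin(1)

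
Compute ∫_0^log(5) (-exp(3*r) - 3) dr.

An antiderivative is F(r) = -exp(3*r)/3 - 3*r.
Then F(log(5)) - F(0) = (-125/3 - 3*log(5)) - (-1/3) = -124/3 - 3*log(5).

-124/3 - 3*log(5)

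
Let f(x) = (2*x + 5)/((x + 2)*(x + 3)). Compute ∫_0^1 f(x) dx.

Factor the denominator: x**2 + 5*x + 6 = (x + 3)(x + 2).
Partial fractions: (2*x + 5)/((x + 2)*(x + 3)) = 1/(x + 3) + 1/(x + 2).
An antiderivative is F(x) = log(x + 2) + log(x + 3).
Then F(1) - F(0) = (log(12)) - (log(6)) = log(2).

log(2)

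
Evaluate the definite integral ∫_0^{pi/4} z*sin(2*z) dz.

Integrate by parts once (u = z, dv = sin(2*z) dz).
An antiderivative is F(z) = -z*cos(2*z)/2 + sin(2*z)/4.
Then F(pi/4) - F(0) = (1/4) - (0) = 1/4.

1/4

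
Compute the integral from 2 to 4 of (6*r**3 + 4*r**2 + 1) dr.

1310/3

By the power rule, an antiderivative is F(r) = 3*r**4/2 + 4*r**3/3 + r.
Then F(4) - F(2) = (1420/3) - (110/3) = 1310/3.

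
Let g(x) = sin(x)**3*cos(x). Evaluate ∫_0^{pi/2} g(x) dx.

Let u = sin(x), so du = cos(x) dx. When x = 0, u = 0; when x = pi/2, u = 1.
The integral becomes ∫ u**3 du from 0 to 1, with antiderivative u**4/4.
Back in x: F(x) = sin(x)**4/4.
Then F(pi/2) - F(0) = (1/4) - (0) = 1/4.

1/4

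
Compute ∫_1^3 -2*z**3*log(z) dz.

10 - 81*log(3)/2

Integrate by parts once (u = ln z, dv = -2*z**3 dz).
An antiderivative is F(z) = -z**4*(4*log(z) - 1)/8.
Then F(3) - F(1) = (81/8 - 81*log(3)/2) - (1/8) = 10 - 81*log(3)/2.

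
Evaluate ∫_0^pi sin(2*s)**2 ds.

pi/2

Use the identity sin^2(2*s) = (1 - cos(4*s))/2.
An antiderivative is F(s) = s/2 - sin(4*s)/8.
Then F(pi) - F(0) = (pi/2) - (0) = pi/2.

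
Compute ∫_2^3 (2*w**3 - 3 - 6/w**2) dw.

57/2

By the power rule, an antiderivative is F(w) = w**4/2 - 3*w + 6/w.
Then F(3) - F(2) = (67/2) - (5) = 57/2.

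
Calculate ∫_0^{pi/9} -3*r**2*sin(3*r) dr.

Integrate by parts twice (u = r^2, dv = -3*sin(3*r) dr).
An antiderivative is F(r) = r**2*cos(3*r) - 2*r*sin(3*r)/3 - 2*cos(3*r)/9.
Then F(pi/9) - F(0) = (-sqrt(3)*pi/27 - 1/9 + pi**2/162) - (-2/9) = -sqrt(3)*pi/27 + pi**2/162 + 1/9.

-sqrt(3)*pi/27 + pi**2/162 + 1/9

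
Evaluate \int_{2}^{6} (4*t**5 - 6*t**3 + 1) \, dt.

87436/3

By the power rule, an antiderivative is F(t) = 2*t**6/3 - 3*t**4/2 + t.
Then F(6) - F(2) = (29166) - (62/3) = 87436/3.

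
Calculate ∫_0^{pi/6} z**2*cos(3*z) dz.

-2/27 + pi**2/108

Integrate by parts twice (u = z^2, dv = cos(3*z) dz).
An antiderivative is F(z) = z**2*sin(3*z)/3 + 2*z*cos(3*z)/9 - 2*sin(3*z)/27.
Then F(pi/6) - F(0) = (-2/27 + pi**2/108) - (0) = -2/27 + pi**2/108.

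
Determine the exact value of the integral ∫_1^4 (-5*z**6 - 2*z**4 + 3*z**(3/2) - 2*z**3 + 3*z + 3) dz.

-85191/7

By the power rule, an antiderivative is F(z) = -5*z**7/7 + 6*z**(5/2)/5 - 2*z**5/5 - z**4/2 + 3*z**2/2 + 3*z.
Then F(4) - F(1) = (-425812/35) - (143/35) = -85191/7.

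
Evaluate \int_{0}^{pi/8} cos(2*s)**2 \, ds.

Use the identity cos^2(2*s) = (1 + cos(4*s))/2.
An antiderivative is F(s) = s/2 + sin(4*s)/8.
Then F(pi/8) - F(0) = (1/8 + pi/16) - (0) = 1/8 + pi/16.

1/8 + pi/16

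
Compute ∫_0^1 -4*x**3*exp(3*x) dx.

Integrate by parts 3 times (u = x^3, dv = -4*exp(3*x) dx).
An antiderivative is F(x) = (-36*x**3 + 36*x**2 - 24*x + 8)*exp(3*x)/27.
Then F(1) - F(0) = (-16*exp(3)/27) - (8/27) = -16*exp(3)/27 - 8/27.

-16*exp(3)/27 - 8/27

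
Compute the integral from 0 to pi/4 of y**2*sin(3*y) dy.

-2/27 - sqrt(2)/27 + sqrt(2)*pi/36 + sqrt(2)*pi**2/96

Integrate by parts twice (u = y^2, dv = sin(3*y) dy).
An antiderivative is F(y) = -y**2*cos(3*y)/3 + 2*y*sin(3*y)/9 + 2*cos(3*y)/27.
Then F(pi/4) - F(0) = (sqrt(2)*(-32 + 24*pi + 9*pi**2)/864) - (2/27) = -2/27 - sqrt(2)/27 + sqrt(2)*pi/36 + sqrt(2)*pi**2/96.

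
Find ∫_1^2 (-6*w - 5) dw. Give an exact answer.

By the power rule, an antiderivative is F(w) = -3*w**2 - 5*w.
Then F(2) - F(1) = (-22) - (-8) = -14.

-14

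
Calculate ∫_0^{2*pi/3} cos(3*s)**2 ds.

Use the identity cos^2(3*s) = (1 + cos(6*s))/2.
An antiderivative is F(s) = s/2 + sin(6*s)/12.
Then F(2*pi/3) - F(0) = (pi/3) - (0) = pi/3.

pi/3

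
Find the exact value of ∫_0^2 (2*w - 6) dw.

By the power rule, an antiderivative is F(w) = w**2 - 6*w.
Then F(2) - F(0) = (-8) - (0) = -8.

-8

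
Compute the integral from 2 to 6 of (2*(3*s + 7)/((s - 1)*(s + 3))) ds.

Factor the denominator: s**2 + 2*s - 3 = (s + 3)(s - 1).
Partial fractions: 2*(3*s + 7)/((s - 1)*(s + 3)) = 1/(s + 3) + 5/(s - 1).
An antiderivative is F(s) = 5*log(s - 1) + log(s + 3).
Then F(6) - F(2) = (2*log(3) + 5*log(5)) - (log(5)) = 2*log(3) + 4*log(5).

2*log(3) + 4*log(5)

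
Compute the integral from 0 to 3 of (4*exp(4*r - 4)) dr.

-(1 - exp(12))*exp(-4)

Let u = 4*r - 4, so du = 4 dr. When r = 0, u = -4; when r = 3, u = 8.
The integral becomes ∫ exp(u) du from -4 to 8, with antiderivative exp(u).
Back in r: F(r) = exp(4*r - 4).
Then F(3) - F(0) = (exp(8)) - (exp(-4)) = -(1 - exp(12))*exp(-4).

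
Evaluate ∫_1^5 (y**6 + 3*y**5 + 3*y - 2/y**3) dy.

3326332/175

By the power rule, an antiderivative is F(y) = y**7/7 + y**6/2 + 3*y**2/2 + y**(-2).
Then F(5) - F(1) = (3326882/175) - (22/7) = 3326332/175.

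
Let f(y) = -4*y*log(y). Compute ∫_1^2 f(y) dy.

3 - 8*log(2)

Integrate by parts once (u = ln y, dv = -4*y dy).
An antiderivative is F(y) = -y**2*(2*log(y) - 1).
Then F(2) - F(1) = (4 - 8*log(2)) - (1) = 3 - 8*log(2).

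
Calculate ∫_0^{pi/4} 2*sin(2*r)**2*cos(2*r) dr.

Let u = sin(2*r), so du = 2*cos(2*r) dr. When r = 0, u = 0; when r = pi/4, u = 1.
The integral becomes ∫ u**2 du from 0 to 1, with antiderivative u**3/3.
Back in r: F(r) = sin(2*r)**3/3.
Then F(pi/4) - F(0) = (1/3) - (0) = 1/3.

1/3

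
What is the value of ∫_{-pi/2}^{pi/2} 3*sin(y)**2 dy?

Use the identity sin^2(y) = (1 - cos(2*y))/2.
An antiderivative is F(y) = 3*y/2 - 3*sin(2*y)/4.
Then F(pi/2) - F(-pi/2) = (3*pi/4) - (-3*pi/4) = 3*pi/2.

3*pi/2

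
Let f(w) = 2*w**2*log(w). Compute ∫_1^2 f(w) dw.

Integrate by parts once (u = ln w, dv = 2*w**2 dw).
An antiderivative is F(w) = 2*w**3*(3*log(w) - 1)/9.
Then F(2) - F(1) = (-16/9 + 16*log(2)/3) - (-2/9) = -14/9 + 16*log(2)/3.

-14/9 + 16*log(2)/3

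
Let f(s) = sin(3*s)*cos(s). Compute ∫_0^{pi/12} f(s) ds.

Use the identity sin(3*s)cos(s) = [sin(4*s) + sin(2*s)]/2.
An antiderivative is F(s) = -cos(2*s)/4 - cos(4*s)/8.
Then F(pi/12) - F(0) = (-sqrt(3)/8 - 1/16) - (-3/8) = 5/16 - sqrt(3)/8.

5/16 - sqrt(3)/8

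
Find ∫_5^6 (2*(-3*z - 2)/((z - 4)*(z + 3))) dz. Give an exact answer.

log(4/81)

Factor the denominator: z**2 - z - 12 = (z + 3)(z - 4).
Partial fractions: 2*(-3*z - 2)/((z - 4)*(z + 3)) = -2/(z + 3) - 4/(z - 4).
An antiderivative is F(z) = -4*log(z - 4) - 2*log(z + 3).
Then F(6) - F(5) = (-4*log(3) - 4*log(2)) - (-log(64)) = log(4/81).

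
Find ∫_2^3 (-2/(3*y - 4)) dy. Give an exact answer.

-2*log(5)/3 + 2*log(2)/3

An antiderivative is F(y) = -2*log(3*y - 4)/3.
Then F(3) - F(2) = (-2*log(5)/3) - (-2*log(2)/3) = -2*log(5)/3 + 2*log(2)/3.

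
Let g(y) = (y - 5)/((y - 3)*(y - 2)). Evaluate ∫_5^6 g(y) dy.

Factor the denominator: y**2 - 5*y + 6 = (y - 2)(y - 3).
Partial fractions: (y - 5)/((y - 3)*(y - 2)) = 3/(y - 2) - 2/(y - 3).
An antiderivative is F(y) = -2*log(y - 3) + 3*log(y - 2).
Then F(6) - F(5) = (log(64/9)) - (log(27/4)) = -5*log(3) + 8*log(2).

-5*log(3) + 8*log(2)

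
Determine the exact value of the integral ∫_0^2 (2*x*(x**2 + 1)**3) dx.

156

Let u = x**2 + 1, so du = 2*x dx. When x = 0, u = 1; when x = 2, u = 5.
The integral becomes ∫ u**3 du from 1 to 5, with antiderivative u**4/4.
Back in x: F(x) = (x**2 + 1)**4/4.
Then F(2) - F(0) = (625/4) - (1/4) = 156.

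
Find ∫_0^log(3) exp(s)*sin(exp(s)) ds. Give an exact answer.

cos(1) - cos(3)

Let u = exp(s), so du = exp(s) ds. When s = 0, u = 1; when s = log(3), u = 3.
The integral becomes ∫ sin(u) du from 1 to 3, with antiderivative -cos(u).
Back in s: F(s) = -cos(exp(s)).
Then F(log(3)) - F(0) = (-cos(3)) - (-cos(1)) = cos(1) - cos(3).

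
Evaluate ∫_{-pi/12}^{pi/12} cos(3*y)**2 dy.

Use the identity cos^2(3*y) = (1 + cos(6*y))/2.
An antiderivative is F(y) = y/2 + sin(6*y)/12.
Then F(pi/12) - F(-pi/12) = (1/12 + pi/24) - (-pi/24 - 1/12) = 1/6 + pi/12.

1/6 + pi/12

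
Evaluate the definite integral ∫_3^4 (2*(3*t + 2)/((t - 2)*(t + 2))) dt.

Factor the denominator: t**2 - 4 = (t + 2)(t - 2).
Partial fractions: 2*(3*t + 2)/((t - 2)*(t + 2)) = 2/(t + 2) + 4/(t - 2).
An antiderivative is F(t) = 4*log(t - 2) + 2*log(t + 2).
Then F(4) - F(3) = (2*log(3) + 6*log(2)) - (log(25)) = -2*log(5) + 2*log(3) + 6*log(2).

-2*log(5) + 2*log(3) + 6*log(2)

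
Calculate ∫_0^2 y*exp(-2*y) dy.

(-5 + exp(4))*exp(-4)/4

Integrate by parts once (u = y, dv = exp(-2*y) dy).
An antiderivative is F(y) = (-2*y - 1)*exp(-2*y)/4.
Then F(2) - F(0) = (-5*exp(-4)/4) - (-1/4) = (-5 + exp(4))*exp(-4)/4.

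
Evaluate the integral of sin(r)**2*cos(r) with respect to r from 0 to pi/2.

Let u = sin(r), so du = cos(r) dr. When r = 0, u = 0; when r = pi/2, u = 1.
The integral becomes ∫ u**2 du from 0 to 1, with antiderivative u**3/3.
Back in r: F(r) = sin(r)**3/3.
Then F(pi/2) - F(0) = (1/3) - (0) = 1/3.

1/3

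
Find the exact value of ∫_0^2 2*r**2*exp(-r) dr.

Integrate by parts twice (u = r^2, dv = 2*exp(-r) dr).
An antiderivative is F(r) = (-2*r**2 - 4*r - 4)*exp(-r).
Then F(2) - F(0) = (-20*exp(-2)) - (-4) = 4 - 20*exp(-2).

4 - 20*exp(-2)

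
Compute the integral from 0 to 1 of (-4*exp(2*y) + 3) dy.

An antiderivative is F(y) = -2*exp(2*y) + 3*y.
Then F(1) - F(0) = (3 - 2*exp(2)) - (-2) = 5 - 2*exp(2).

5 - 2*exp(2)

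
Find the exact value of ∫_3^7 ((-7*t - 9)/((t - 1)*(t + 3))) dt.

Factor the denominator: t**2 + 2*t - 3 = (t + 3)(t - 1).
Partial fractions: (-7*t - 9)/((t - 1)*(t + 3)) = -3/(t + 3) - 4/(t - 1).
An antiderivative is F(t) = -4*log(t - 1) - 3*log(t + 3).
Then F(7) - F(3) = (-7*log(2) - 3*log(5) - 4*log(3)) - (-7*log(2) - 3*log(3)) = -3*log(5) - log(3).

-3*log(5) - log(3)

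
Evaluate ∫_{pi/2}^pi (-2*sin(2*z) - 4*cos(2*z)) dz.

2

An antiderivative is F(z) = -2*sin(2*z) + cos(2*z).
Then F(pi) - F(pi/2) = (1) - (-1) = 2.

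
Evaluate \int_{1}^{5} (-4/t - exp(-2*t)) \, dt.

An antiderivative is F(t) = -4*log(t) + exp(-2*t)/2.
Then F(5) - F(1) = (-4*log(5) + exp(-10)/2) - (exp(-2)/2) = (-8*exp(10)*log(5) - exp(8) + 1)*exp(-10)/2.

(-8*exp(10)*log(5) - exp(8) + 1)*exp(-10)/2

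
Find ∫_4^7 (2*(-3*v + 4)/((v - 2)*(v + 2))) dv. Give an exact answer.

Factor the denominator: v**2 - 4 = (v + 2)(v - 2).
Partial fractions: 2*(-3*v + 4)/((v - 2)*(v + 2)) = -5/(v + 2) - 1/(v - 2).
An antiderivative is F(v) = -log(v - 2) - 5*log(v + 2).
Then F(7) - F(4) = (-10*log(3) - log(5)) - (-5*log(3) - 6*log(2)) = -5*log(3) - log(5) + 6*log(2).

-5*log(3) - log(5) + 6*log(2)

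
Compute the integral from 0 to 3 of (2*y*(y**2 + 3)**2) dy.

567

Let u = y**2 + 3, so du = 2*y dy. When y = 0, u = 3; when y = 3, u = 12.
The integral becomes ∫ u**2 du from 3 to 12, with antiderivative u**3/3.
Back in y: F(y) = (y**2 + 3)**3/3.
Then F(3) - F(0) = (576) - (9) = 567.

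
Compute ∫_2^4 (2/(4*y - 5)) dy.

An antiderivative is F(y) = log(4*y - 5)/2.
Then F(4) - F(2) = (log(11)/2) - (log(3)/2) = -log(3)/2 + log(11)/2.

-log(3)/2 + log(11)/2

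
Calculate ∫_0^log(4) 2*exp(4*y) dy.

Let u = exp(y), so du = exp(y) dy. When y = 0, u = 1; when y = log(4), u = 4.
The integral becomes 2·∫ u**3 du from 1 to 4, with antiderivative u**4/2.
Back in y: F(y) = exp(4*y)/2.
Then F(log(4)) - F(0) = (128) - (1/2) = 255/2.

255/2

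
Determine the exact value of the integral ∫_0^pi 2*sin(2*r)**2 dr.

pi

Use the identity sin^2(2*r) = (1 - cos(4*r))/2.
An antiderivative is F(r) = r - sin(4*r)/4.
Then F(pi) - F(0) = (pi) - (0) = pi.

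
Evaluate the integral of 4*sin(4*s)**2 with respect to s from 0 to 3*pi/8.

3*pi/4

Use the identity sin^2(4*s) = (1 - cos(8*s))/2.
An antiderivative is F(s) = 2*s - sin(8*s)/4.
Then F(3*pi/8) - F(0) = (3*pi/4) - (0) = 3*pi/4.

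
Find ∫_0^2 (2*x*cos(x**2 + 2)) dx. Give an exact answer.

Let u = x**2 + 2, so du = 2*x dx. When x = 0, u = 2; when x = 2, u = 6.
The integral becomes ∫ cos(u) du from 2 to 6, with antiderivative sin(u).
Back in x: F(x) = sin(x**2 + 2).
Then F(2) - F(0) = (sin(6)) - (sin(2)) = -sin(2) + sin(6).

-sin(2) + sin(6)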